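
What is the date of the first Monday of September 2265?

September 4, 2265

September 1, 2265 is a Friday.
The first Monday is therefore September 4 (3 days later).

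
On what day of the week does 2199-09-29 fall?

Sunday

Doomsday rule: the anchor day for the 2100s is Sunday. For year 99: 99÷12 = 8 r 3, and 3÷4 = 0, so 8+3+0 = 11.
Sunday + 11 ≡ Thursday — that's 2199's doomsday.
In September the doomsday date is Sep 5.
Sep 29 is 24 days after Sep 5; 24 mod 7 = 3, so Thursday + 3 = Sunday.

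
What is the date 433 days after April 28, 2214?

+365 (one year) → Apr 28, 2215 (68 left).
Apr has 30 days: +3 → May 1, 2215 (65 left).
May has 31 days: +31 → Jun 1, 2215 (34 left).
Jun has 30 days: +30 → Jul 1, 2215 (4 left).
+4 → Jul 5, 2215.

July 5, 2215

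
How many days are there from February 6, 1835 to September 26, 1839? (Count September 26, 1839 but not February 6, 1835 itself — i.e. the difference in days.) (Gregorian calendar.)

Feb 6, 1835 → Feb 6, 1836: 365 days.
Feb 6, 1836 → Feb 6, 1837: 366 days (Feb 29, 1836 is in that span).
Feb 6, 1837 → Feb 6, 1838: 365 days.
Feb 6, 1838 → Feb 6, 1839: 365 days.
Feb 6, 1839 → Mar 6, 1839: 28 days (February has 28).
Mar 6, 1839 → Apr 6, 1839: 31 days (March has 31).
Apr 6, 1839 → May 6, 1839: 30 days (April has 30).
May 6, 1839 → Jun 6, 1839: 31 days (May has 31).
Jun 6, 1839 → Jul 6, 1839: 30 days (June has 30).
Jul 6, 1839 → Aug 6, 1839: 31 days (July has 31).
Aug 6, 1839 → Sep 6, 1839: 31 days (August has 31).
Sep 6, 1839 → Sep 26, 1839: 20 days.
Total: 1693 days.

1693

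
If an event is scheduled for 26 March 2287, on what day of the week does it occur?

Saturday

Doomsday rule: the anchor day for the 2200s is Friday. For year 87: 87÷12 = 7 r 3, and 3÷4 = 0, so 7+3+0 = 10.
Friday + 10 ≡ Monday — that's 2287's doomsday.
In March the doomsday date is Mar 14.
Mar 26 is 12 days after Mar 14; 12 mod 7 = 5, so Monday + 5 = Saturday.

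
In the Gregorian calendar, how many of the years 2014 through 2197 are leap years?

45

Multiples of 4 in [2014,2197]: 46.
Of those, multiples of 100: 1 (not leap unless ÷400).
Multiples of 400: 0.
Leap years = 46 − 1 + 0 = 45.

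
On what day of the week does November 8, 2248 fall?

Wednesday

Doomsday rule: the anchor day for the 2200s is Friday. For year 48: 48÷12 = 4 r 0, and 0÷4 = 0, so 4+0+0 = 4.
Friday + 4 ≡ Tuesday — that's 2248's doomsday.
In November the doomsday date is Nov 7.
Nov 8 is 1 day after Nov 7; 1 mod 7 = 1, so Tuesday + 1 = Wednesday.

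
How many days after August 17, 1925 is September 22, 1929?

1497

Aug 17, 1925 → Aug 17, 1926: 365 days.
Aug 17, 1926 → Aug 17, 1927: 365 days.
Aug 17, 1927 → Aug 17, 1928: 366 days (Feb 29, 1928 is in that span).
Aug 17, 1928 → Aug 17, 1929: 365 days.
Aug 17, 1929 → Sep 17, 1929: 31 days (August has 31).
Sep 17, 1929 → Sep 22, 1929: 5 days.
Total: 1497 days.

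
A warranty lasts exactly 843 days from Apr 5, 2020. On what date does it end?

+365 (one year) → Apr 5, 2021 (478 left).
+365 (one year) → Apr 5, 2022 (113 left).
Apr has 30 days: +26 → May 1, 2022 (87 left).
May has 31 days: +31 → Jun 1, 2022 (56 left).
Jun has 30 days: +30 → Jul 1, 2022 (26 left).
+26 → Jul 27, 2022.

July 27, 2022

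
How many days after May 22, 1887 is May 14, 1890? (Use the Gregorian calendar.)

1088

May 22, 1887 → May 22, 1888: 366 days (Feb 29, 1888 is in that span).
May 22, 1888 → May 22, 1889: 365 days.
May 22, 1889 → Jun 22, 1889: 31 days (May has 31).
Jun 22, 1889 → Jul 22, 1889: 30 days (June has 30).
Jul 22, 1889 → Aug 22, 1889: 31 days (July has 31).
Aug 22, 1889 → Sep 22, 1889: 31 days (August has 31).
Sep 22, 1889 → Oct 22, 1889: 30 days (September has 30).
Oct 22, 1889 → Nov 22, 1889: 31 days (October has 31).
Nov 22, 1889 → Dec 22, 1889: 30 days (November has 30).
Dec 22, 1889 → Jan 22, 1890: 31 days (December has 31).
Jan 22, 1890 → Feb 22, 1890: 31 days (January has 31).
Feb 22, 1890 → Mar 22, 1890: 28 days (February has 28).
Mar 22, 1890 → Apr 22, 1890: 31 days (March has 31).
Apr 22, 1890 → May 14, 1890: 22 days.
Total: 1088 days.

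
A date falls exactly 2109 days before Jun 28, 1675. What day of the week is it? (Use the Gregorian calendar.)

Wednesday

First find the weekday of Jun 28, 1675. Doomsday rule: the anchor day for the 1600s is Tuesday. For year 75: 75÷12 = 6 r 3, and 3÷4 = 0, so 6+3+0 = 9.
Tuesday + 9 ≡ Thursday — that's 1675's doomsday.
In June the doomsday date is Jun 6.
Jun 28 is 22 days after Jun 6; 22 mod 7 = 1, so Thursday + 1 = Friday.
2109 mod 7 = 2, so 2109 days before a Friday is Friday − 2 = Wednesday.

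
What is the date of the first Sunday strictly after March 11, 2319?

March 16, 2319

Mar 11, 2319 is a Tuesday.
From Tuesday to the next Sunday is 5 days.
Mar 11, 2319 + 5 = Mar 16, 2319.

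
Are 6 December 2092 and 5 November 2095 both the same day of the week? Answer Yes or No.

Yes

From Dec 6, 2092 to Nov 5, 2095 is 1064 days.
1064 mod 7 = 0, so they are the same weekday.
(Dec 6, 2092 is a Saturday; Nov 5, 2095 is a Saturday.)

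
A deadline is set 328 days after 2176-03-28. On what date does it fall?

Mar has 31 days: +4 → Apr 1, 2176 (324 left).
Apr has 30 days: +30 → May 1, 2176 (294 left).
May has 31 days: +31 → Jun 1, 2176 (263 left).
Jun has 30 days: +30 → Jul 1, 2176 (233 left).
Jul has 31 days: +31 → Aug 1, 2176 (202 left).
Aug has 31 days: +31 → Sep 1, 2176 (171 left).
Sep has 30 days: +30 → Oct 1, 2176 (141 left).
Oct has 31 days: +31 → Nov 1, 2176 (110 left).
Nov has 30 days: +30 → Dec 1, 2176 (80 left).
Dec has 31 days: +31 → Jan 1, 2177 (49 left).
Jan has 31 days: +31 → Feb 1, 2177 (18 left).
+18 → Feb 19, 2177.

February 19, 2177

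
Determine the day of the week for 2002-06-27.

Doomsday rule: the anchor day for the 2000s is Tuesday. For year 02: 2÷12 = 0 r 2, and 2÷4 = 0, so 0+2+0 = 2.
Tuesday + 2 ≡ Thursday — that's 2002's doomsday.
In June the doomsday date is Jun 6.
Jun 27 is 21 days after Jun 6; 21 mod 7 = 0, so Thursday + 0 = Thursday.

Thursday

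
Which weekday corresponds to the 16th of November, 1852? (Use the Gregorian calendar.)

Tuesday

Doomsday rule: the anchor day for the 1800s is Friday. For year 52: 52÷12 = 4 r 4, and 4÷4 = 1, so 4+4+1 = 9.
Friday + 9 ≡ Sunday — that's 1852's doomsday.
In November the doomsday date is Nov 7.
Nov 16 is 9 days after Nov 7; 9 mod 7 = 2, so Sunday + 2 = Tuesday.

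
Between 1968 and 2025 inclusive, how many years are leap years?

Multiples of 4 in [1968,2025]: 15.
Of those, multiples of 100: 1 (not leap unless ÷400).
Multiples of 400: 1.
Leap years = 15 − 1 + 1 = 15.

15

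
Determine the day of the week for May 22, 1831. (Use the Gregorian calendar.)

Doomsday rule: the anchor day for the 1800s is Friday. For year 31: 31÷12 = 2 r 7, and 7÷4 = 1, so 2+7+1 = 10.
Friday + 10 ≡ Monday — that's 1831's doomsday.
In May the doomsday date is May 9.
May 22 is 13 days after May 9; 13 mod 7 = 6, so Monday + 6 = Sunday.

Sunday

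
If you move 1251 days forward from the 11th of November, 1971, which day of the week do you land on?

First find the weekday of Nov 11, 1971. Doomsday rule: the anchor day for the 1900s is Wednesday. For year 71: 71÷12 = 5 r 11, and 11÷4 = 2, so 5+11+2 = 18.
Wednesday + 18 ≡ Sunday — that's 1971's doomsday.
In November the doomsday date is Nov 7.
Nov 11 is 4 days after Nov 7; 4 mod 7 = 4, so Sunday + 4 = Thursday.
1251 mod 7 = 5, so 1251 days after a Thursday is Thursday + 5 = Tuesday.

Tuesday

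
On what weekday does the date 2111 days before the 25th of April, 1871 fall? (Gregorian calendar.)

Friday

First find the weekday of Apr 25, 1871. Doomsday rule: the anchor day for the 1800s is Friday. For year 71: 71÷12 = 5 r 11, and 11÷4 = 2, so 5+11+2 = 18.
Friday + 18 ≡ Tuesday — that's 1871's doomsday.
In April the doomsday date is Apr 4.
Apr 25 is 21 days after Apr 4; 21 mod 7 = 0, so Tuesday + 0 = Tuesday.
2111 mod 7 = 4, so 2111 days before a Tuesday is Tuesday − 4 = Friday.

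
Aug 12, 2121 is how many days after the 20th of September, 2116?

Sep 20, 2116 → Sep 20, 2117: 365 days.
Sep 20, 2117 → Sep 20, 2118: 365 days.
Sep 20, 2118 → Sep 20, 2119: 365 days.
Sep 20, 2119 → Sep 20, 2120: 366 days (Feb 29, 2120 is in that span).
Sep 20, 2120 → Oct 20, 2120: 30 days (September has 30).
Oct 20, 2120 → Nov 20, 2120: 31 days (October has 31).
Nov 20, 2120 → Dec 20, 2120: 30 days (November has 30).
Dec 20, 2120 → Jan 20, 2121: 31 days (December has 31).
Jan 20, 2121 → Feb 20, 2121: 31 days (January has 31).
Feb 20, 2121 → Mar 20, 2121: 28 days (February has 28).
Mar 20, 2121 → Apr 20, 2121: 31 days (March has 31).
Apr 20, 2121 → May 20, 2121: 30 days (April has 30).
May 20, 2121 → Jun 20, 2121: 31 days (May has 31).
Jun 20, 2121 → Jul 20, 2121: 30 days (June has 30).
Jul 20, 2121 → Aug 12, 2121: 23 days.
Total: 1787 days.

1787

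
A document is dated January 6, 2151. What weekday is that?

Wednesday

Doomsday rule: the anchor day for the 2100s is Sunday. For year 51: 51÷12 = 4 r 3, and 3÷4 = 0, so 4+3+0 = 7.
Sunday + 7 ≡ Sunday — that's 2151's doomsday.
In January the doomsday date is Jan 3 (2151 is not a leap year).
Jan 6 is 3 days after Jan 3; 3 mod 7 = 3, so Sunday + 3 = Wednesday.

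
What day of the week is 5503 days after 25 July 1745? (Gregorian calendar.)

Monday

First find the weekday of Jul 25, 1745. Doomsday rule: the anchor day for the 1700s is Sunday. For year 45: 45÷12 = 3 r 9, and 9÷4 = 2, so 3+9+2 = 14.
Sunday + 14 ≡ Sunday — that's 1745's doomsday.
In July the doomsday date is Jul 11.
Jul 25 is 14 days after Jul 11; 14 mod 7 = 0, so Sunday + 0 = Sunday.
5503 mod 7 = 1, so 5503 days after a Sunday is Sunday + 1 = Monday.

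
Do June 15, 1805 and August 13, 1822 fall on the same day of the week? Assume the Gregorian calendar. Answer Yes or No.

No

From Jun 15, 1805 to Aug 13, 1822 is 6268 days.
6268 mod 7 = 3, so they are different weekdays.
(Jun 15, 1805 is a Saturday; Aug 13, 1822 is a Tuesday.)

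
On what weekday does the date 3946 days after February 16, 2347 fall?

Friday

First find the weekday of Feb 16, 2347. Doomsday rule: the anchor day for the 2300s is Wednesday. For year 47: 47÷12 = 3 r 11, and 11÷4 = 2, so 3+11+2 = 16.
Wednesday + 16 ≡ Friday — that's 2347's doomsday.
In February the doomsday date is Feb 28 (2347 is not a leap year).
Feb 16 is 12 days before Feb 28; 12 mod 7 = 5, so Friday − 5 = Sunday.
3946 mod 7 = 5, so 3946 days after a Sunday is Sunday + 5 = Friday.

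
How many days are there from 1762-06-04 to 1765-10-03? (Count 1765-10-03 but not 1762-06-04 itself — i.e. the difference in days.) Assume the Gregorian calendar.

1217

Jun 4, 1762 → Jun 4, 1763: 365 days.
Jun 4, 1763 → Jun 4, 1764: 366 days (Feb 29, 1764 is in that span).
Jun 4, 1764 → Jun 4, 1765: 365 days.
Jun 4, 1765 → Jul 4, 1765: 30 days (June has 30).
Jul 4, 1765 → Aug 4, 1765: 31 days (July has 31).
Aug 4, 1765 → Sep 4, 1765: 31 days (August has 31).
Sep 4, 1765 → Oct 3, 1765: 29 days.
Total: 1217 days.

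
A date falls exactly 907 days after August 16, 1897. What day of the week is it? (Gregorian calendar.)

Friday

Aug 16, 1897 is a Monday.
907 mod 7 = 4, so 907 days after a Monday is Monday + 4 = Friday.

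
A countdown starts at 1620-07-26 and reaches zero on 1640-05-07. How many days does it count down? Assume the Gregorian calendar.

Jul 26, 1620 → Jul 26, 1621: 365 days.
Jul 26, 1621 → Jul 26, 1622: 365 days.
Jul 26, 1622 → Jul 26, 1623: 365 days.
Jul 26, 1623 → Jul 26, 1624: 366 days (Feb 29, 1624 is in that span).
Jul 26, 1624 → Jul 26, 1625: 365 days.
Jul 26, 1625 → Jul 26, 1626: 365 days.
Jul 26, 1626 → Jul 26, 1627: 365 days.
Jul 26, 1627 → Jul 26, 1628: 366 days (Feb 29, 1628 is in that span).
Jul 26, 1628 → Jul 26, 1629: 365 days.
Jul 26, 1629 → Jul 26, 1630: 365 days.
Jul 26, 1630 → Jul 26, 1631: 365 days.
Jul 26, 1631 → Jul 26, 1632: 366 days (Feb 29, 1632 is in that span).
Jul 26, 1632 → Jul 26, 1633: 365 days.
Jul 26, 1633 → Jul 26, 1634: 365 days.
Jul 26, 1634 → Jul 26, 1635: 365 days.
Jul 26, 1635 → Jul 26, 1636: 366 days (Feb 29, 1636 is in that span).
Jul 26, 1636 → Jul 26, 1637: 365 days.
Jul 26, 1637 → Jul 26, 1638: 365 days.
Jul 26, 1638 → Jul 26, 1639: 365 days.
Jul 26, 1639 → Aug 26, 1639: 31 days (July has 31).
Aug 26, 1639 → Sep 26, 1639: 31 days (August has 31).
Sep 26, 1639 → Oct 26, 1639: 30 days (September has 30).
Oct 26, 1639 → Nov 26, 1639: 31 days (October has 31).
Nov 26, 1639 → Dec 26, 1639: 30 days (November has 30).
Dec 26, 1639 → Jan 26, 1640: 31 days (December has 31).
Jan 26, 1640 → Feb 26, 1640: 31 days (January has 31).
Feb 26, 1640 → Mar 26, 1640: 29 days (February has 29).
Mar 26, 1640 → Apr 26, 1640: 31 days (March has 31).
Apr 26, 1640 → May 7, 1640: 11 days.
Total: 7225 days.

7225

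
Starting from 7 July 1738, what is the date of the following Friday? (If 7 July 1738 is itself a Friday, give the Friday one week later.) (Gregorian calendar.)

July 11, 1738

Jul 7, 1738 is a Monday.
From Monday to the next Friday is 4 days.
Jul 7, 1738 + 4 = Jul 11, 1738.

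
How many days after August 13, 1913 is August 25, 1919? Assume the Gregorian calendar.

Aug 13, 1913 → Aug 13, 1914: 365 days.
Aug 13, 1914 → Aug 13, 1915: 365 days.
Aug 13, 1915 → Aug 13, 1916: 366 days (Feb 29, 1916 is in that span).
Aug 13, 1916 → Aug 13, 1917: 365 days.
Aug 13, 1917 → Aug 13, 1918: 365 days.
Aug 13, 1918 → Sep 13, 1918: 31 days (August has 31).
Sep 13, 1918 → Oct 13, 1918: 30 days (September has 30).
Oct 13, 1918 → Nov 13, 1918: 31 days (October has 31).
Nov 13, 1918 → Dec 13, 1918: 30 days (November has 30).
Dec 13, 1918 → Jan 13, 1919: 31 days (December has 31).
Jan 13, 1919 → Feb 13, 1919: 31 days (January has 31).
Feb 13, 1919 → Mar 13, 1919: 28 days (February has 28).
Mar 13, 1919 → Apr 13, 1919: 31 days (March has 31).
Apr 13, 1919 → May 13, 1919: 30 days (April has 30).
May 13, 1919 → Jun 13, 1919: 31 days (May has 31).
Jun 13, 1919 → Jul 13, 1919: 30 days (June has 30).
Jul 13, 1919 → Aug 13, 1919: 31 days (July has 31).
Aug 13, 1919 → Aug 25, 1919: 12 days.
Total: 2203 days.

2203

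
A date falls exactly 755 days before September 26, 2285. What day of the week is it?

Sunday

First find the weekday of Sep 26, 2285. Doomsday rule: the anchor day for the 2200s is Friday. For year 85: 85÷12 = 7 r 1, and 1÷4 = 0, so 7+1+0 = 8.
Friday + 8 ≡ Saturday — that's 2285's doomsday.
In September the doomsday date is Sep 5.
Sep 26 is 21 days after Sep 5; 21 mod 7 = 0, so Saturday + 0 = Saturday.
755 mod 7 = 6, so 755 days before a Saturday is Saturday − 6 = Sunday.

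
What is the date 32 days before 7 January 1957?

December 6, 1956

−7 → Dec 31, 1956 (end of Dec, 31 days; 25 left).
−25 → Dec 6, 1956.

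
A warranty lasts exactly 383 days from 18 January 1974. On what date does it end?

February 5, 1975

Jan has 31 days: +14 → Feb 1, 1974 (369 left).
Feb has 28 days: +28 → Mar 1, 1974 (341 left).
Mar has 31 days: +31 → Apr 1, 1974 (310 left).
Apr has 30 days: +30 → May 1, 1974 (280 left).
May has 31 days: +31 → Jun 1, 1974 (249 left).
Jun has 30 days: +30 → Jul 1, 1974 (219 left).
Jul has 31 days: +31 → Aug 1, 1974 (188 left).
Aug has 31 days: +31 → Sep 1, 1974 (157 left).
Sep has 30 days: +30 → Oct 1, 1974 (127 left).
Oct has 31 days: +31 → Nov 1, 1974 (96 left).
Nov has 30 days: +30 → Dec 1, 1974 (66 left).
Dec has 31 days: +31 → Jan 1, 1975 (35 left).
Jan has 31 days: +31 → Feb 1, 1975 (4 left).
+4 → Feb 5, 1975.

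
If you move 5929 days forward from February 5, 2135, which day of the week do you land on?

First find the weekday of Feb 5, 2135. Doomsday rule: the anchor day for the 2100s is Sunday. For year 35: 35÷12 = 2 r 11, and 11÷4 = 2, so 2+11+2 = 15.
Sunday + 15 ≡ Monday — that's 2135's doomsday.
In February the doomsday date is Feb 28 (2135 is not a leap year).
Feb 5 is 23 days before Feb 28; 23 mod 7 = 2, so Monday − 2 = Saturday.
5929 mod 7 = 0, so 5929 days after a Saturday is Saturday + 0 = Saturday.

Saturday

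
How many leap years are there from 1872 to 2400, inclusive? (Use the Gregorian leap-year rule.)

Multiples of 4 in [1872,2400]: 133.
Of those, multiples of 100: 6 (not leap unless ÷400).
Multiples of 400: 2.
Leap years = 133 − 6 + 2 = 129.

129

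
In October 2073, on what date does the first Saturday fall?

October 7, 2073

October 1, 2073 is a Sunday.
The first Saturday is therefore October 7 (6 days later).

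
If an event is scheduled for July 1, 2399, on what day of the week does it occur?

Thursday

Doomsday rule: the anchor day for the 2300s is Wednesday. For year 99: 99÷12 = 8 r 3, and 3÷4 = 0, so 8+3+0 = 11.
Wednesday + 11 ≡ Sunday — that's 2399's doomsday.
In July the doomsday date is Jul 11.
Jul 1 is 10 days before Jul 11; 10 mod 7 = 3, so Sunday − 3 = Thursday.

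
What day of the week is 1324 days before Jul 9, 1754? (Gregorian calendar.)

Monday

Jul 9, 1754 is a Tuesday.
1324 mod 7 = 1, so 1324 days before a Tuesday is Tuesday − 1 = Monday.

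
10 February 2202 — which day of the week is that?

Doomsday rule: the anchor day for the 2200s is Friday. For year 02: 2÷12 = 0 r 2, and 2÷4 = 0, so 0+2+0 = 2.
Friday + 2 ≡ Sunday — that's 2202's doomsday.
In February the doomsday date is Feb 28 (2202 is not a leap year).
Feb 10 is 18 days before Feb 28; 18 mod 7 = 4, so Sunday − 4 = Wednesday.

Wednesday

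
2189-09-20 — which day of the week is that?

Doomsday rule: the anchor day for the 2100s is Sunday. For year 89: 89÷12 = 7 r 5, and 5÷4 = 1, so 7+5+1 = 13.
Sunday + 13 ≡ Saturday — that's 2189's doomsday.
In September the doomsday date is Sep 5.
Sep 20 is 15 days after Sep 5; 15 mod 7 = 1, so Saturday + 1 = Sunday.

Sunday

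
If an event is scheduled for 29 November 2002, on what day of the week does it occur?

January 1, 2002 is a Tuesday.
Jan 1, 2002 → Feb 1, 2002: 31 days (January has 31).
Feb 1, 2002 → Mar 1, 2002: 28 days (February has 28).
Mar 1, 2002 → Apr 1, 2002: 31 days (March has 31).
Apr 1, 2002 → May 1, 2002: 30 days (April has 30).
May 1, 2002 → Jun 1, 2002: 31 days (May has 31).
Jun 1, 2002 → Jul 1, 2002: 30 days (June has 30).
Jul 1, 2002 → Aug 1, 2002: 31 days (July has 31).
Aug 1, 2002 → Sep 1, 2002: 31 days (August has 31).
Sep 1, 2002 → Oct 1, 2002: 30 days (September has 30).
Oct 1, 2002 → Nov 1, 2002: 31 days (October has 31).
Nov 1, 2002 → Nov 29, 2002: 28 days.
Total: 332 days.
332 mod 7 = 3, so Tuesday + 3 = Friday.

Friday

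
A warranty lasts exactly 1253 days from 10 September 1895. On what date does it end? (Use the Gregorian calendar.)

+366 (one year; includes Feb 29, 1896) → Sep 10, 1896 (887 left).
+365 (one year) → Sep 10, 1897 (522 left).
+365 (one year) → Sep 10, 1898 (157 left).
Sep has 30 days: +21 → Oct 1, 1898 (136 left).
Oct has 31 days: +31 → Nov 1, 1898 (105 left).
Nov has 30 days: +30 → Dec 1, 1898 (75 left).
Dec has 31 days: +31 → Jan 1, 1899 (44 left).
Jan has 31 days: +31 → Feb 1, 1899 (13 left).
+13 → Feb 14, 1899.

February 14, 1899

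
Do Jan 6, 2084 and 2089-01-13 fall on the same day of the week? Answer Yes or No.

From Jan 6, 2084 to Jan 13, 2089 is 1834 days.
1834 mod 7 = 0, so they are the same weekday.
(Jan 6, 2084 is a Thursday; Jan 13, 2089 is a Thursday.)

Yes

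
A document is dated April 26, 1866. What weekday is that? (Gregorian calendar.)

Thursday

Doomsday rule: the anchor day for the 1800s is Friday. For year 66: 66÷12 = 5 r 6, and 6÷4 = 1, so 5+6+1 = 12.
Friday + 12 ≡ Wednesday — that's 1866's doomsday.
In April the doomsday date is Apr 4.
Apr 26 is 22 days after Apr 4; 22 mod 7 = 1, so Wednesday + 1 = Thursday.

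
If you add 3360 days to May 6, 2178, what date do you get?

+365 (one year) → May 6, 2179 (2995 left).
+366 (one year; includes Feb 29, 2180) → May 6, 2180 (2629 left).
+365 (one year) → May 6, 2181 (2264 left).
+365 (one year) → May 6, 2182 (1899 left).
+365 (one year) → May 6, 2183 (1534 left).
+366 (one year; includes Feb 29, 2184) → May 6, 2184 (1168 left).
+365 (one year) → May 6, 2185 (803 left).
+365 (one year) → May 6, 2186 (438 left).
+365 (one year) → May 6, 2187 (73 left).
May has 31 days: +26 → Jun 1, 2187 (47 left).
Jun has 30 days: +30 → Jul 1, 2187 (17 left).
+17 → Jul 18, 2187.

July 18, 2187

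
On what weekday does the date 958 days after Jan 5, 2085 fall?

First find the weekday of Jan 5, 2085. Doomsday rule: the anchor day for the 2000s is Tuesday. For year 85: 85÷12 = 7 r 1, and 1÷4 = 0, so 7+1+0 = 8.
Tuesday + 8 ≡ Wednesday — that's 2085's doomsday.
In January the doomsday date is Jan 3 (2085 is not a leap year).
Jan 5 is 2 days after Jan 3; 2 mod 7 = 2, so Wednesday + 2 = Friday.
958 mod 7 = 6, so 958 days after a Friday is Friday + 6 = Thursday.

Thursday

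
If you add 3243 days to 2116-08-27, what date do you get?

+365 (one year) → Aug 27, 2117 (2878 left).
+365 (one year) → Aug 27, 2118 (2513 left).
+365 (one year) → Aug 27, 2119 (2148 left).
+366 (one year; includes Feb 29, 2120) → Aug 27, 2120 (1782 left).
+365 (one year) → Aug 27, 2121 (1417 left).
+365 (one year) → Aug 27, 2122 (1052 left).
+365 (one year) → Aug 27, 2123 (687 left).
+366 (one year; includes Feb 29, 2124) → Aug 27, 2124 (321 left).
Aug has 31 days: +5 → Sep 1, 2124 (316 left).
Sep has 30 days: +30 → Oct 1, 2124 (286 left).
Oct has 31 days: +31 → Nov 1, 2124 (255 left).
Nov has 30 days: +30 → Dec 1, 2124 (225 left).
Dec has 31 days: +31 → Jan 1, 2125 (194 left).
Jan has 31 days: +31 → Feb 1, 2125 (163 left).
Feb has 28 days: +28 → Mar 1, 2125 (135 left).
Mar has 31 days: +31 → Apr 1, 2125 (104 left).
Apr has 30 days: +30 → May 1, 2125 (74 left).
May has 31 days: +31 → Jun 1, 2125 (43 left).
Jun has 30 days: +30 → Jul 1, 2125 (13 left).
+13 → Jul 14, 2125.

July 14, 2125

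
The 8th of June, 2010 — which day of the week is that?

Tuesday

Doomsday rule: the anchor day for the 2000s is Tuesday. For year 10: 10÷12 = 0 r 10, and 10÷4 = 2, so 0+10+2 = 12.
Tuesday + 12 ≡ Sunday — that's 2010's doomsday.
In June the doomsday date is Jun 6.
Jun 8 is 2 days after Jun 6; 2 mod 7 = 2, so Sunday + 2 = Tuesday.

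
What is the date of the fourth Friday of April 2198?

April 27, 2198

April 1, 2198 is a Sunday.
The first Friday is therefore April 6 (5 days later).
The fourth Friday is 6 + 3×7 = April 27.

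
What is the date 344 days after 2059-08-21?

Aug has 31 days: +11 → Sep 1, 2059 (333 left).
Sep has 30 days: +30 → Oct 1, 2059 (303 left).
Oct has 31 days: +31 → Nov 1, 2059 (272 left).
Nov has 30 days: +30 → Dec 1, 2059 (242 left).
Dec has 31 days: +31 → Jan 1, 2060 (211 left).
Jan has 31 days: +31 → Feb 1, 2060 (180 left).
Feb has 29 days: +29 → Mar 1, 2060 (151 left).
Mar has 31 days: +31 → Apr 1, 2060 (120 left).
Apr has 30 days: +30 → May 1, 2060 (90 left).
May has 31 days: +31 → Jun 1, 2060 (59 left).
Jun has 30 days: +30 → Jul 1, 2060 (29 left).
+29 → Jul 30, 2060.

July 30, 2060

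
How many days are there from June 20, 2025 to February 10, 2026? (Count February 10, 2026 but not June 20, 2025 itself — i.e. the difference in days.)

235

Jun 20, 2025 → Jul 20, 2025: 30 days (June has 30).
Jul 20, 2025 → Aug 20, 2025: 31 days (July has 31).
Aug 20, 2025 → Sep 20, 2025: 31 days (August has 31).
Sep 20, 2025 → Oct 20, 2025: 30 days (September has 30).
Oct 20, 2025 → Nov 20, 2025: 31 days (October has 31).
Nov 20, 2025 → Dec 20, 2025: 30 days (November has 30).
Dec 20, 2025 → Jan 20, 2026: 31 days (December has 31).
Jan 20, 2026 → Feb 10, 2026: 21 days.
Total: 235 days.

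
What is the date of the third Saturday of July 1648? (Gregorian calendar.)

July 18, 1648

July 1, 1648 is a Wednesday.
The first Saturday is therefore July 4 (3 days later).
The third Saturday is 4 + 2×7 = July 18.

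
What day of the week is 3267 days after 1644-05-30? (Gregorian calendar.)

May 30, 1644 is a Monday.
3267 mod 7 = 5, so 3267 days after a Monday is Monday + 5 = Saturday.

Saturday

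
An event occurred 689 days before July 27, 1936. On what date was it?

−366 (one year; includes Feb 29, 1936) → Jul 27, 1935 (323 left).
−27 → Jun 30, 1935 (end of Jun, 30 days; 296 left).
−30 → May 31, 1935 (end of May, 31 days; 266 left).
−31 → Apr 30, 1935 (end of Apr, 30 days; 235 left).
−30 → Mar 31, 1935 (end of Mar, 31 days; 205 left).
−31 → Feb 28, 1935 (end of Feb, 28 days; 174 left).
−28 → Jan 31, 1935 (end of Jan, 31 days; 146 left).
−31 → Dec 31, 1934 (end of Dec, 31 days; 115 left).
−31 → Nov 30, 1934 (end of Nov, 30 days; 84 left).
−30 → Oct 31, 1934 (end of Oct, 31 days; 54 left).
−31 → Sep 30, 1934 (end of Sep, 30 days; 23 left).
−23 → Sep 7, 1934.

September 7, 1934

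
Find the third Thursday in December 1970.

December 1, 1970 is a Tuesday.
The first Thursday is therefore December 3 (2 days later).
The third Thursday is 3 + 2×7 = December 17.

December 17, 1970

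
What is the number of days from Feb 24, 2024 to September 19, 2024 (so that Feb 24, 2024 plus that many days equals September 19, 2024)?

Feb 24, 2024 → Mar 24, 2024: 29 days (February has 29).
Mar 24, 2024 → Apr 24, 2024: 31 days (March has 31).
Apr 24, 2024 → May 24, 2024: 30 days (April has 30).
May 24, 2024 → Jun 24, 2024: 31 days (May has 31).
Jun 24, 2024 → Jul 24, 2024: 30 days (June has 30).
Jul 24, 2024 → Aug 24, 2024: 31 days (July has 31).
Aug 24, 2024 → Sep 19, 2024: 26 days.
Total: 208 days.

208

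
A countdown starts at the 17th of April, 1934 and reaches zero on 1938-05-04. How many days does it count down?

1478

Apr 17, 1934 → Apr 17, 1935: 365 days.
Apr 17, 1935 → Apr 17, 1936: 366 days (Feb 29, 1936 is in that span).
Apr 17, 1936 → Apr 17, 1937: 365 days.
Apr 17, 1937 → May 17, 1937: 30 days (April has 30).
May 17, 1937 → Jun 17, 1937: 31 days (May has 31).
Jun 17, 1937 → Jul 17, 1937: 30 days (June has 30).
Jul 17, 1937 → Aug 17, 1937: 31 days (July has 31).
Aug 17, 1937 → Sep 17, 1937: 31 days (August has 31).
Sep 17, 1937 → Oct 17, 1937: 30 days (September has 30).
Oct 17, 1937 → Nov 17, 1937: 31 days (October has 31).
Nov 17, 1937 → Dec 17, 1937: 30 days (November has 30).
Dec 17, 1937 → Jan 17, 1938: 31 days (December has 31).
Jan 17, 1938 → Feb 17, 1938: 31 days (January has 31).
Feb 17, 1938 → Mar 17, 1938: 28 days (February has 28).
Mar 17, 1938 → Apr 17, 1938: 31 days (March has 31).
Apr 17, 1938 → May 4, 1938: 17 days.
Total: 1478 days.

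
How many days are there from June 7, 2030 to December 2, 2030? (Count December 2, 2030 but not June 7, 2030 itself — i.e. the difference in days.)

Jun 7, 2030 → Jul 7, 2030: 30 days (June has 30).
Jul 7, 2030 → Aug 7, 2030: 31 days (July has 31).
Aug 7, 2030 → Sep 7, 2030: 31 days (August has 31).
Sep 7, 2030 → Oct 7, 2030: 30 days (September has 30).
Oct 7, 2030 → Nov 7, 2030: 31 days (October has 31).
Nov 7, 2030 → Dec 2, 2030: 25 days.
Total: 178 days.

178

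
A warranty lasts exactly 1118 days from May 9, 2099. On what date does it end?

+365 (one year) → May 9, 2100 (753 left).
+365 (one year) → May 9, 2101 (388 left).
May has 31 days: +23 → Jun 1, 2101 (365 left).
Jun has 30 days: +30 → Jul 1, 2101 (335 left).
Jul has 31 days: +31 → Aug 1, 2101 (304 left).
Aug has 31 days: +31 → Sep 1, 2101 (273 left).
Sep has 30 days: +30 → Oct 1, 2101 (243 left).
Oct has 31 days: +31 → Nov 1, 2101 (212 left).
Nov has 30 days: +30 → Dec 1, 2101 (182 left).
Dec has 31 days: +31 → Jan 1, 2102 (151 left).
Jan has 31 days: +31 → Feb 1, 2102 (120 left).
Feb has 28 days: +28 → Mar 1, 2102 (92 left).
Mar has 31 days: +31 → Apr 1, 2102 (61 left).
Apr has 30 days: +30 → May 1, 2102 (31 left).
May has 31 days: +31 → Jun 1, 2102 (0 left).

June 1, 2102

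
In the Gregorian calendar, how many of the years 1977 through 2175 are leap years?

48

Multiples of 4 in [1977,2175]: 49.
Of those, multiples of 100: 2 (not leap unless ÷400).
Multiples of 400: 1.
Leap years = 49 − 2 + 1 = 48.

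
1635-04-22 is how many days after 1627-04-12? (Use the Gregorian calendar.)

Apr 12, 1627 → Apr 12, 1628: 366 days (Feb 29, 1628 is in that span).
Apr 12, 1628 → Apr 12, 1629: 365 days.
Apr 12, 1629 → Apr 12, 1630: 365 days.
Apr 12, 1630 → Apr 12, 1631: 365 days.
Apr 12, 1631 → Apr 12, 1632: 366 days (Feb 29, 1632 is in that span).
Apr 12, 1632 → Apr 12, 1633: 365 days.
Apr 12, 1633 → Apr 12, 1634: 365 days.
Apr 12, 1634 → May 12, 1634: 30 days (April has 30).
May 12, 1634 → Jun 12, 1634: 31 days (May has 31).
Jun 12, 1634 → Jul 12, 1634: 30 days (June has 30).
Jul 12, 1634 → Aug 12, 1634: 31 days (July has 31).
Aug 12, 1634 → Sep 12, 1634: 31 days (August has 31).
Sep 12, 1634 → Oct 12, 1634: 30 days (September has 30).
Oct 12, 1634 → Nov 12, 1634: 31 days (October has 31).
Nov 12, 1634 → Dec 12, 1634: 30 days (November has 30).
Dec 12, 1634 → Jan 12, 1635: 31 days (December has 31).
Jan 12, 1635 → Feb 12, 1635: 31 days (January has 31).
Feb 12, 1635 → Mar 12, 1635: 28 days (February has 28).
Mar 12, 1635 → Apr 12, 1635: 31 days (March has 31).
Apr 12, 1635 → Apr 22, 1635: 10 days.
Total: 2932 days.

2932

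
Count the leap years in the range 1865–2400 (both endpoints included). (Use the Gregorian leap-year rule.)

130

Multiples of 4 in [1865,2400]: 134.
Of those, multiples of 100: 6 (not leap unless ÷400).
Multiples of 400: 2.
Leap years = 134 − 6 + 2 = 130.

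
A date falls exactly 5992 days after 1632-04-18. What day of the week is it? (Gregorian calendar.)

Sunday

First find the weekday of Apr 18, 1632. Doomsday rule: the anchor day for the 1600s is Tuesday. For year 32: 32÷12 = 2 r 8, and 8÷4 = 2, so 2+8+2 = 12.
Tuesday + 12 ≡ Sunday — that's 1632's doomsday.
In April the doomsday date is Apr 4.
Apr 18 is 14 days after Apr 4; 14 mod 7 = 0, so Sunday + 0 = Sunday.
5992 mod 7 = 0, so 5992 days after a Sunday is Sunday + 0 = Sunday.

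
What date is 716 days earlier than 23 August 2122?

September 6, 2120

−365 (one year) → Aug 23, 2121 (351 left).
−23 → Jul 31, 2121 (end of Jul, 31 days; 328 left).
−31 → Jun 30, 2121 (end of Jun, 30 days; 297 left).
−30 → May 31, 2121 (end of May, 31 days; 267 left).
−31 → Apr 30, 2121 (end of Apr, 30 days; 236 left).
−30 → Mar 31, 2121 (end of Mar, 31 days; 206 left).
−31 → Feb 28, 2121 (end of Feb, 28 days; 175 left).
−28 → Jan 31, 2121 (end of Jan, 31 days; 147 left).
−31 → Dec 31, 2120 (end of Dec, 31 days; 116 left).
−31 → Nov 30, 2120 (end of Nov, 30 days; 85 left).
−30 → Oct 31, 2120 (end of Oct, 31 days; 55 left).
−31 → Sep 30, 2120 (end of Sep, 30 days; 24 left).
−24 → Sep 6, 2120.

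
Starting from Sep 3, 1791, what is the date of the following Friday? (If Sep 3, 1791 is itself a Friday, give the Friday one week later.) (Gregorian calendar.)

September 9, 1791

Sep 3, 1791 is a Saturday.
From Saturday to the next Friday is 6 days.
Sep 3, 1791 + 6 = Sep 9, 1791.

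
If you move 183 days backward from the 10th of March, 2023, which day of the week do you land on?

Thursday

First find the weekday of Mar 10, 2023. Doomsday rule: the anchor day for the 2000s is Tuesday. For year 23: 23÷12 = 1 r 11, and 11÷4 = 2, so 1+11+2 = 14.
Tuesday + 14 ≡ Tuesday — that's 2023's doomsday.
In March the doomsday date is Mar 14.
Mar 10 is 4 days before Mar 14; 4 mod 7 = 4, so Tuesday − 4 = Friday.
183 mod 7 = 1, so 183 days before a Friday is Friday − 1 = Thursday.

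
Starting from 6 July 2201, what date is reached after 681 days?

May 18, 2203

+365 (one year) → Jul 6, 2202 (316 left).
Jul has 31 days: +26 → Aug 1, 2202 (290 left).
Aug has 31 days: +31 → Sep 1, 2202 (259 left).
Sep has 30 days: +30 → Oct 1, 2202 (229 left).
Oct has 31 days: +31 → Nov 1, 2202 (198 left).
Nov has 30 days: +30 → Dec 1, 2202 (168 left).
Dec has 31 days: +31 → Jan 1, 2203 (137 left).
Jan has 31 days: +31 → Feb 1, 2203 (106 left).
Feb has 28 days: +28 → Mar 1, 2203 (78 left).
Mar has 31 days: +31 → Apr 1, 2203 (47 left).
Apr has 30 days: +30 → May 1, 2203 (17 left).
+17 → May 18, 2203.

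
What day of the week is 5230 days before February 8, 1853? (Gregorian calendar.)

Monday

First find the weekday of Feb 8, 1853. Doomsday rule: the anchor day for the 1800s is Friday. For year 53: 53÷12 = 4 r 5, and 5÷4 = 1, so 4+5+1 = 10.
Friday + 10 ≡ Monday — that's 1853's doomsday.
In February the doomsday date is Feb 28 (1853 is not a leap year).
Feb 8 is 20 days before Feb 28; 20 mod 7 = 6, so Monday − 6 = Tuesday.
5230 mod 7 = 1, so 5230 days before a Tuesday is Tuesday − 1 = Monday.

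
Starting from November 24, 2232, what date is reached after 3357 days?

February 2, 2242

+365 (one year) → Nov 24, 2233 (2992 left).
+365 (one year) → Nov 24, 2234 (2627 left).
+365 (one year) → Nov 24, 2235 (2262 left).
+366 (one year; includes Feb 29, 2236) → Nov 24, 2236 (1896 left).
+365 (one year) → Nov 24, 2237 (1531 left).
+365 (one year) → Nov 24, 2238 (1166 left).
+365 (one year) → Nov 24, 2239 (801 left).
+366 (one year; includes Feb 29, 2240) → Nov 24, 2240 (435 left).
+365 (one year) → Nov 24, 2241 (70 left).
Nov has 30 days: +7 → Dec 1, 2241 (63 left).
Dec has 31 days: +31 → Jan 1, 2242 (32 left).
Jan has 31 days: +31 → Feb 1, 2242 (1 left).
+1 → Feb 2, 2242.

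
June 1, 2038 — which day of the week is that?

Doomsday rule: the anchor day for the 2000s is Tuesday. For year 38: 38÷12 = 3 r 2, and 2÷4 = 0, so 3+2+0 = 5.
Tuesday + 5 ≡ Sunday — that's 2038's doomsday.
In June the doomsday date is Jun 6.
Jun 1 is 5 days before Jun 6; 5 mod 7 = 5, so Sunday − 5 = Tuesday.

Tuesday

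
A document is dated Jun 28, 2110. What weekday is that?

January 1, 2110 is a Wednesday.
Jan 1, 2110 → Feb 1, 2110: 31 days (January has 31).
Feb 1, 2110 → Mar 1, 2110: 28 days (February has 28).
Mar 1, 2110 → Apr 1, 2110: 31 days (March has 31).
Apr 1, 2110 → May 1, 2110: 30 days (April has 30).
May 1, 2110 → Jun 1, 2110: 31 days (May has 31).
Jun 1, 2110 → Jun 28, 2110: 27 days.
Total: 178 days.
178 mod 7 = 3, so Wednesday + 3 = Saturday.

Saturday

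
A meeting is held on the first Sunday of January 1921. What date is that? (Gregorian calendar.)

January 2, 1921

January 1, 1921 is a Saturday.
The first Sunday is therefore January 2 (1 days later).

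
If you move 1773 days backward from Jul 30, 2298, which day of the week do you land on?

Jul 30, 2298 is a Saturday.
1773 mod 7 = 2, so 1773 days before a Saturday is Saturday − 2 = Thursday.

Thursday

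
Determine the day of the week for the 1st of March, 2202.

Monday

Doomsday rule: the anchor day for the 2200s is Friday. For year 02: 2÷12 = 0 r 2, and 2÷4 = 0, so 0+2+0 = 2.
Friday + 2 ≡ Sunday — that's 2202's doomsday.
In March the doomsday date is Mar 14.
Mar 1 is 13 days before Mar 14; 13 mod 7 = 6, so Sunday − 6 = Monday.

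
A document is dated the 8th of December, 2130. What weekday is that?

Doomsday rule: the anchor day for the 2100s is Sunday. For year 30: 30÷12 = 2 r 6, and 6÷4 = 1, so 2+6+1 = 9.
Sunday + 9 ≡ Tuesday — that's 2130's doomsday.
In December the doomsday date is Dec 12.
Dec 8 is 4 days before Dec 12; 4 mod 7 = 4, so Tuesday − 4 = Friday.

Friday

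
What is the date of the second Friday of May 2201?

May 1, 2201 is a Friday.
The first Friday is therefore May 1 (same day).
The second Friday is 1 + 1×7 = May 8.

May 8, 2201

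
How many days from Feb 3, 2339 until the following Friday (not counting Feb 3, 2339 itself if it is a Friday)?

Feb 3, 2339 is a Friday.
From Friday to the next Friday is 7 days.

7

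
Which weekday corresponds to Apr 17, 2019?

Doomsday rule: the anchor day for the 2000s is Tuesday. For year 19: 19÷12 = 1 r 7, and 7÷4 = 1, so 1+7+1 = 9.
Tuesday + 9 ≡ Thursday — that's 2019's doomsday.
In April the doomsday date is Apr 4.
Apr 17 is 13 days after Apr 4; 13 mod 7 = 6, so Thursday + 6 = Wednesday.

Wednesday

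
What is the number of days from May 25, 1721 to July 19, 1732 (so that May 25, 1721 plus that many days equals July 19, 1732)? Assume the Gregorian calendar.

May 25, 1721 → May 25, 1722: 365 days.
May 25, 1722 → May 25, 1723: 365 days.
May 25, 1723 → May 25, 1724: 366 days (Feb 29, 1724 is in that span).
May 25, 1724 → May 25, 1725: 365 days.
May 25, 1725 → May 25, 1726: 365 days.
May 25, 1726 → May 25, 1727: 365 days.
May 25, 1727 → May 25, 1728: 366 days (Feb 29, 1728 is in that span).
May 25, 1728 → May 25, 1729: 365 days.
May 25, 1729 → May 25, 1730: 365 days.
May 25, 1730 → May 25, 1731: 365 days.
May 25, 1731 → May 25, 1732: 366 days (Feb 29, 1732 is in that span).
May 25, 1732 → Jun 25, 1732: 31 days (May has 31).
Jun 25, 1732 → Jul 19, 1732: 24 days.
Total: 4073 days.

4073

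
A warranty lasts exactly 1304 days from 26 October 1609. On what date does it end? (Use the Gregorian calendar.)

+365 (one year) → Oct 26, 1610 (939 left).
+365 (one year) → Oct 26, 1611 (574 left).
+366 (one year; includes Feb 29, 1612) → Oct 26, 1612 (208 left).
Oct has 31 days: +6 → Nov 1, 1612 (202 left).
Nov has 30 days: +30 → Dec 1, 1612 (172 left).
Dec has 31 days: +31 → Jan 1, 1613 (141 left).
Jan has 31 days: +31 → Feb 1, 1613 (110 left).
Feb has 28 days: +28 → Mar 1, 1613 (82 left).
Mar has 31 days: +31 → Apr 1, 1613 (51 left).
Apr has 30 days: +30 → May 1, 1613 (21 left).
+21 → May 22, 1613.

May 22, 1613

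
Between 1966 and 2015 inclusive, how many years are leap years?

12

Multiples of 4 in [1966,2015]: 12.
Of those, multiples of 100: 1 (not leap unless ÷400).
Multiples of 400: 1.
Leap years = 12 − 1 + 1 = 12.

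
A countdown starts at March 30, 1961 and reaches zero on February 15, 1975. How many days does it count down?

Mar 30, 1961 → Mar 30, 1962: 365 days.
Mar 30, 1962 → Mar 30, 1963: 365 days.
Mar 30, 1963 → Mar 30, 1964: 366 days (Feb 29, 1964 is in that span).
Mar 30, 1964 → Mar 30, 1965: 365 days.
Mar 30, 1965 → Mar 30, 1966: 365 days.
Mar 30, 1966 → Mar 30, 1967: 365 days.
Mar 30, 1967 → Mar 30, 1968: 366 days (Feb 29, 1968 is in that span).
Mar 30, 1968 → Mar 30, 1969: 365 days.
Mar 30, 1969 → Mar 30, 1970: 365 days.
Mar 30, 1970 → Mar 30, 1971: 365 days.
Mar 30, 1971 → Mar 30, 1972: 366 days (Feb 29, 1972 is in that span).
Mar 30, 1972 → Mar 30, 1973: 365 days.
Mar 30, 1973 → Mar 30, 1974: 365 days.
Mar 30, 1974 → Apr 30, 1974: 31 days (March has 31).
Apr 30, 1974 → May 30, 1974: 30 days (April has 30).
May 30, 1974 → Jun 30, 1974: 31 days (May has 31).
Jun 30, 1974 → Jul 30, 1974: 30 days (June has 30).
Jul 30, 1974 → Aug 30, 1974: 31 days (July has 31).
Aug 30, 1974 → Sep 30, 1974: 31 days (August has 31).
Sep 30, 1974 → Oct 30, 1974: 30 days (September has 30).
Oct 30, 1974 → Nov 30, 1974: 31 days (October has 31).
Nov 30, 1974 → Dec 30, 1974: 30 days (November has 30).
Dec 30, 1974 → Jan 30, 1975: 31 days (December has 31).
Jan 30, 1975 → Feb 15, 1975: 16 days.
Total: 5070 days.

5070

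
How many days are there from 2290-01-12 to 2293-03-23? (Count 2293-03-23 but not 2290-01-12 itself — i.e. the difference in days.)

1166

Jan 12, 2290 → Jan 12, 2291: 365 days.
Jan 12, 2291 → Jan 12, 2292: 365 days.
Jan 12, 2292 → Jan 12, 2293: 366 days (Feb 29, 2292 is in that span).
Jan 12, 2293 → Feb 12, 2293: 31 days (January has 31).
Feb 12, 2293 → Mar 12, 2293: 28 days (February has 28).
Mar 12, 2293 → Mar 23, 2293: 11 days.
Total: 1166 days.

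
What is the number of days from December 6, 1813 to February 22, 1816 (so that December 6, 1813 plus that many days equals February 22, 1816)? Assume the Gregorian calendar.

808

Dec 6, 1813 → Dec 6, 1814: 365 days.
Dec 6, 1814 → Dec 6, 1815: 365 days.
Dec 6, 1815 → Jan 6, 1816: 31 days (December has 31).
Jan 6, 1816 → Feb 6, 1816: 31 days (January has 31).
Feb 6, 1816 → Feb 22, 1816: 16 days.
Total: 808 days.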